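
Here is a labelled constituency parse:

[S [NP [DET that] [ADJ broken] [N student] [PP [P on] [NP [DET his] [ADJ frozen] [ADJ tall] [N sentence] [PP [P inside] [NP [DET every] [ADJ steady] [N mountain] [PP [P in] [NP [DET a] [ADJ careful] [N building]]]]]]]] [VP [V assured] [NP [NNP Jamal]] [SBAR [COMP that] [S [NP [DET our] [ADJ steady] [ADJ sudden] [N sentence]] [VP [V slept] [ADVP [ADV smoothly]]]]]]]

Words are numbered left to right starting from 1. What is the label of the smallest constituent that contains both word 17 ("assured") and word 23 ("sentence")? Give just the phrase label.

The smallest bracket enclosing both words is [VP assured Jamal that our steady sudden sentence slept smoothly], so the label is VP.

VP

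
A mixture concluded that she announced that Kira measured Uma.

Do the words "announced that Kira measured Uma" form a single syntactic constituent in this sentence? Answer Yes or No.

Yes

The sequence corresponds to a single VP node — the verb phrase "announced that Kira measured Uma".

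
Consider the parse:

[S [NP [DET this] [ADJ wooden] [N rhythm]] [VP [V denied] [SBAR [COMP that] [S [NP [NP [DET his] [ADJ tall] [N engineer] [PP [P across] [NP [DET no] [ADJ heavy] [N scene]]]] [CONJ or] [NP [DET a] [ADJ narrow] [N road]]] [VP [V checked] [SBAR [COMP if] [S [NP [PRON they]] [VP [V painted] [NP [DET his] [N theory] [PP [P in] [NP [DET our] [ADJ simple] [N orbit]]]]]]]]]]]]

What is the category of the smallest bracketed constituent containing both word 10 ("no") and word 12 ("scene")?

NP

Both words fall inside [NP no heavy scene] (words 10–12), and no smaller constituent contains them both. Label: NP.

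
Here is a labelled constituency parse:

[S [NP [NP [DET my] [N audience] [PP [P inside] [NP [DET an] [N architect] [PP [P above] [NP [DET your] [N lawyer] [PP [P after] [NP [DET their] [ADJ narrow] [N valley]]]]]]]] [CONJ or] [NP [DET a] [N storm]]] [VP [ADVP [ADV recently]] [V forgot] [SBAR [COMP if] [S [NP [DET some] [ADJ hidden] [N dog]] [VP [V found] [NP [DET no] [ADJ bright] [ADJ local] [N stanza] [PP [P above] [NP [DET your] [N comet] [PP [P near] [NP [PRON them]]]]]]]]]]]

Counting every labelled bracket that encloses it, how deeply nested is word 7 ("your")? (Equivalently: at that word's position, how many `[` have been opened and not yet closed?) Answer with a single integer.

8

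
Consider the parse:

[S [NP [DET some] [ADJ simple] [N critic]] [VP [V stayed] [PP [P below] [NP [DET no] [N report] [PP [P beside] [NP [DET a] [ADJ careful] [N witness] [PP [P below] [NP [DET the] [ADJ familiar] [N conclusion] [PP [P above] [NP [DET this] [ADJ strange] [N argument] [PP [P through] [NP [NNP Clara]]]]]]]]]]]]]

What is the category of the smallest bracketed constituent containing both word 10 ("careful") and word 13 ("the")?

NP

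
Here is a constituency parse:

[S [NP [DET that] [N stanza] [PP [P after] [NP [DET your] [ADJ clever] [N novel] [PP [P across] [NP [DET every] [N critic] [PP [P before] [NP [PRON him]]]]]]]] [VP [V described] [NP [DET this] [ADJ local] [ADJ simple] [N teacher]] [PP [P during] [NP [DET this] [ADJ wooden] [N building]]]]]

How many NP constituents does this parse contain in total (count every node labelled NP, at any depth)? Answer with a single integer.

6

The NP constituents are: [NP that stanza after your clever novel across every critic before him]; [NP your clever novel across every critic before him]; [NP every critic before him]; [NP him]; [NP this local simple teacher]; [NP this wooden building]. Total: 6.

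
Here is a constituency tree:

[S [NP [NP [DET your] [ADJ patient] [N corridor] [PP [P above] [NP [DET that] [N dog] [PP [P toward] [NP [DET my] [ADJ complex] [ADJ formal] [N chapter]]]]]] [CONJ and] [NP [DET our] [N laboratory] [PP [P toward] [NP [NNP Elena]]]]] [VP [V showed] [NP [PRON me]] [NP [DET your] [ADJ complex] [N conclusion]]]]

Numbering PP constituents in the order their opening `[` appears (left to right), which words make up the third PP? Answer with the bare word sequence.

The PP opening brackets appear, in order, over: "above that dog toward my complex formal chapter"; "toward my complex formal chapter"; "toward Elena". The third one spans "toward Elena".

toward Elena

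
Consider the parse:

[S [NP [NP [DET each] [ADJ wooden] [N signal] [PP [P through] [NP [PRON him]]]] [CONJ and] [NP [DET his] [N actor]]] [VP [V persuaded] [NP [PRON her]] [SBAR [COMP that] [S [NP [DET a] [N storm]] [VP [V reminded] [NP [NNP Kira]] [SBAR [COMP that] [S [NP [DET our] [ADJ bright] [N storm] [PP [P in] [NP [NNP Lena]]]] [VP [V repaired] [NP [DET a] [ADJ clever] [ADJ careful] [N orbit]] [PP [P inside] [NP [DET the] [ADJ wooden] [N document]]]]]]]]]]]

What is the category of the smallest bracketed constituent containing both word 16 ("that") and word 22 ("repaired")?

SBAR

Both words fall inside [SBAR that our bright storm in Lena repaired a clever careful orbit inside the wooden document] (words 16–30), and no smaller constituent contains them both. Label: SBAR.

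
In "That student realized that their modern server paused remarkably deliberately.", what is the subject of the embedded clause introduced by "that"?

their modern server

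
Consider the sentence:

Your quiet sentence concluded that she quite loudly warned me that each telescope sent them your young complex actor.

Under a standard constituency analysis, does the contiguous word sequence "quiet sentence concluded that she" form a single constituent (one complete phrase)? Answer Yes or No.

No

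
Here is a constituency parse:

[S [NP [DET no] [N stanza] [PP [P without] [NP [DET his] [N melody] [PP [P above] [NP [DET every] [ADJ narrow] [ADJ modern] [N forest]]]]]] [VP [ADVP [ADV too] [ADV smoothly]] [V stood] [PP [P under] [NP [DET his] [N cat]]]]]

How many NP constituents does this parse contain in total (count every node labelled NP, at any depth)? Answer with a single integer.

4

Listing each NP by its span: [NP no stanza without his melody above every narrow modern forest]; [NP his melody above every narrow modern forest]; [NP every narrow modern forest]; [NP his cat] — that makes 4.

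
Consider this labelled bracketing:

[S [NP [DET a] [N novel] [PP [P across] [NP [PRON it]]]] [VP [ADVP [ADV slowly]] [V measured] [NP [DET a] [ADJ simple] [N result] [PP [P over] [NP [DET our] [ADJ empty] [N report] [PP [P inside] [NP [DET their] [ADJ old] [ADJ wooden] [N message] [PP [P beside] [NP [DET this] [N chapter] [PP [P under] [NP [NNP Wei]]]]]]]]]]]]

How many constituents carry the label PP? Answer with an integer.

5

Listing each PP by its span: [PP across it]; [PP over our empty report inside their old wooden message beside this chapter under Wei]; [PP inside their old wooden message beside this chapter under Wei]; [PP beside this chapter under Wei]; [PP under Wei] — that makes 5.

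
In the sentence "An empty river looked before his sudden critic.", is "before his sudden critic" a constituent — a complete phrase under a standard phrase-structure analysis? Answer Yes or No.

"before his sudden critic" is exactly the prepositional phrase [PP before his sudden critic], a complete constituent.

Yes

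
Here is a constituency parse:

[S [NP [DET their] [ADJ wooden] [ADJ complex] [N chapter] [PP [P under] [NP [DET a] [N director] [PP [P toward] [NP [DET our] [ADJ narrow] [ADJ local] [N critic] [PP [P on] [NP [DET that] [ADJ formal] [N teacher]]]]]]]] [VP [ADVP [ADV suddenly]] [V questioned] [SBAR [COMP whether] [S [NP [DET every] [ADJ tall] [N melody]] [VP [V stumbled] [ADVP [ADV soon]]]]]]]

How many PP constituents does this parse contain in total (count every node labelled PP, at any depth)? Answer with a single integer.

3

Scanning left to right, an opening `[PP` appears at word positions 5, 8, 13 — 3 in total.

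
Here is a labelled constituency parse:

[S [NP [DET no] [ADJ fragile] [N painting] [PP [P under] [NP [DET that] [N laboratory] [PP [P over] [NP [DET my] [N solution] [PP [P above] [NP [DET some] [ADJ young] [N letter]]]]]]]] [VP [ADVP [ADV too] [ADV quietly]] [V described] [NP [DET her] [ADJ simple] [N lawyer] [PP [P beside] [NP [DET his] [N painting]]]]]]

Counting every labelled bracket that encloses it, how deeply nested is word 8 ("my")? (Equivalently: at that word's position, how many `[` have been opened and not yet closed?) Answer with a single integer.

7

Path from the root down to the word: S → NP → PP → NP → PP → NP → DET. That is 7 enclosing brackets.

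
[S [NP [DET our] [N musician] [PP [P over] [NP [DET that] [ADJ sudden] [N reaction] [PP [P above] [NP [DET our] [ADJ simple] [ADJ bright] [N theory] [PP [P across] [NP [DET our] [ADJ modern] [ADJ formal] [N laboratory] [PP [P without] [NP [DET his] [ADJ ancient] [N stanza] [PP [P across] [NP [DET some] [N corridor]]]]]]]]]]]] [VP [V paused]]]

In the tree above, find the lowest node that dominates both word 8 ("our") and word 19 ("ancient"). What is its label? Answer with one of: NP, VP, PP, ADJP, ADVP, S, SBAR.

The smallest bracket enclosing both words is [NP our simple bright theory across our modern formal laboratory without his ancient stanza across some corridor], so the label is NP.

NP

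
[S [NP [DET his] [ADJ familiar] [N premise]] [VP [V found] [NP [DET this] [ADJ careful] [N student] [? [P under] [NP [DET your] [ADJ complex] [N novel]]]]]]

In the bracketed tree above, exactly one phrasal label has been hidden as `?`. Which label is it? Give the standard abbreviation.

The `?` node immediately contains: P 'under', NP. That is the internal structure of a prepositional phrase, so the label is PP.

PP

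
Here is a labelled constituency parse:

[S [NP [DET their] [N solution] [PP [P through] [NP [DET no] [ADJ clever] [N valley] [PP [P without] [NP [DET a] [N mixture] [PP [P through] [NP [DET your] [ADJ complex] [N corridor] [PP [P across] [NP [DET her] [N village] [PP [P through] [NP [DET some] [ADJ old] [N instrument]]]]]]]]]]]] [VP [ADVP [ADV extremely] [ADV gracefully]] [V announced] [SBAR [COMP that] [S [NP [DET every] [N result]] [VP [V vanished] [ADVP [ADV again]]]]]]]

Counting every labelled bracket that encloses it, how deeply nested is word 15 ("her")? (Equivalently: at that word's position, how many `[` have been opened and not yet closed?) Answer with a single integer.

11

Path from the root down to the word: S → NP → PP → NP → PP → NP → PP → NP → PP → NP → DET. That is 11 enclosing brackets.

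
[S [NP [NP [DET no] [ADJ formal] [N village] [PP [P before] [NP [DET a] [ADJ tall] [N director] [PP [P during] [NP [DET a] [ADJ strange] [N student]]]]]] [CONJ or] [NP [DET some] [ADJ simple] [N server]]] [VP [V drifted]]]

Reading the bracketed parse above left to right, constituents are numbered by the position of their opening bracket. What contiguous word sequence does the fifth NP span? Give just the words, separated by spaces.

The NP opening brackets appear, in order, over: "no formal village before a tall director during a strange student or some simple server"; "no formal village before a tall director during a strange student"; "a tall director during a strange student"; "a strange student"; "some simple server". The fifth one spans "some simple server".

some simple server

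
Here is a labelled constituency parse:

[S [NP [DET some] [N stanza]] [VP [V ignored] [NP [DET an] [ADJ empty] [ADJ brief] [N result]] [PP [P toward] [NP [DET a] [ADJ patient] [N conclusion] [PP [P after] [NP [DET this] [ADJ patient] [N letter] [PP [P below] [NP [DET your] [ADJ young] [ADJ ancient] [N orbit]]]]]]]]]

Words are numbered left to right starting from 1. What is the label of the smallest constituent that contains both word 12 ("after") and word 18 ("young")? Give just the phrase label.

PP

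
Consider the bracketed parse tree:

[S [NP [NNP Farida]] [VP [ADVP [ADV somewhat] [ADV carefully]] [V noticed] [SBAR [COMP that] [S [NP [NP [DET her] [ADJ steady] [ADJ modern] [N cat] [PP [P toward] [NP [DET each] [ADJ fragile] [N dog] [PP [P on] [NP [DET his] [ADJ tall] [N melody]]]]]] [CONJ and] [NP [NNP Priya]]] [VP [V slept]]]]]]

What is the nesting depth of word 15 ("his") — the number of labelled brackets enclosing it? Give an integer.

Path from the root down to the word: S → VP → SBAR → S → NP → NP → PP → NP → PP → NP → DET. That is 11 enclosing brackets.

11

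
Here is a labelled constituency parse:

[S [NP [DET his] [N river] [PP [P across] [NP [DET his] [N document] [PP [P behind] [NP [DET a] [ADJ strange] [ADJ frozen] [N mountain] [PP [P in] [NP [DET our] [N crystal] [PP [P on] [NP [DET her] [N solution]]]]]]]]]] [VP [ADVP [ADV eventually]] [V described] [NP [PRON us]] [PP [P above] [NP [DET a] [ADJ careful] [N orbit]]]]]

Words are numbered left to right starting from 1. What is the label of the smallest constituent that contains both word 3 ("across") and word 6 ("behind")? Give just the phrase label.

Word 3 lies under S → NP → PP → P; word 6 lies under S → NP → PP → NP → PP → P. The lowest shared node is the PP.

PP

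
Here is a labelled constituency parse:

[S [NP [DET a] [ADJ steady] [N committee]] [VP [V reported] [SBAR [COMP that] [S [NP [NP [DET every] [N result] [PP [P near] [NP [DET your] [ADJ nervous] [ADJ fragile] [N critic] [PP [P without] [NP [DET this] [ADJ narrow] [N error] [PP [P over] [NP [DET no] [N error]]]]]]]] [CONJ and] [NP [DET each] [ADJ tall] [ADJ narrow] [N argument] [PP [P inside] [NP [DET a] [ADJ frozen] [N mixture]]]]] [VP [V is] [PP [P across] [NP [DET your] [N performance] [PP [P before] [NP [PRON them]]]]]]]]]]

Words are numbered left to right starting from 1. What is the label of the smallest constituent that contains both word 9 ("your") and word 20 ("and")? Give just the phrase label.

NP

The smallest bracket enclosing both words is [NP every result near your nervous fragile critic without this narrow error over no error and each tall narrow argument inside a frozen mixture], so the label is NP.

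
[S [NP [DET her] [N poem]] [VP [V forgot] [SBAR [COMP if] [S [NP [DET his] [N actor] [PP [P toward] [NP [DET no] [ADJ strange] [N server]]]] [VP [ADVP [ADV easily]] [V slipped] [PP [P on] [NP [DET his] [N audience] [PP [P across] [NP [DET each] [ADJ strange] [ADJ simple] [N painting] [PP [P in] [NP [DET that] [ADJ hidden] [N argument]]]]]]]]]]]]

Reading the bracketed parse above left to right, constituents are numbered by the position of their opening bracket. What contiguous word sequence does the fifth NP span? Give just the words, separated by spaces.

Opening `[NP` markers occur at word positions 1, 5, 8, 14, 17, 22; the fifth of these opens the constituent [NP each strange simple painting in that hidden argument].

each strange simple painting in that hidden argument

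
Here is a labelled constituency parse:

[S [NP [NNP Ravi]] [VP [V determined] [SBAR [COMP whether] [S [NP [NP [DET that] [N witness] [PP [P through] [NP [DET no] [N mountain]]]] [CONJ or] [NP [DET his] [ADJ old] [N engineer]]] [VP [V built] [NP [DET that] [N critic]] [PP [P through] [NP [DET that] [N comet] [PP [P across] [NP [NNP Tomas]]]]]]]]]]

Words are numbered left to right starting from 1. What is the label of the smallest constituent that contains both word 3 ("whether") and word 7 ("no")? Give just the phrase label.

SBAR

Both words fall inside [SBAR whether that witness through no mountain or his old engineer built that critic through that comet across Tomas] (words 3–20), and no smaller constituent contains them both. Label: SBAR.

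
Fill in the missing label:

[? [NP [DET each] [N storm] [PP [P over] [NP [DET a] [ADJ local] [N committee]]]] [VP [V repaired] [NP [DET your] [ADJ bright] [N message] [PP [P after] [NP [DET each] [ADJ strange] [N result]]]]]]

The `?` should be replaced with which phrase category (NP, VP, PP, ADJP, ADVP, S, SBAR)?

Looking at what the `?` directly dominates — NP, VP — this is a clause (S).

S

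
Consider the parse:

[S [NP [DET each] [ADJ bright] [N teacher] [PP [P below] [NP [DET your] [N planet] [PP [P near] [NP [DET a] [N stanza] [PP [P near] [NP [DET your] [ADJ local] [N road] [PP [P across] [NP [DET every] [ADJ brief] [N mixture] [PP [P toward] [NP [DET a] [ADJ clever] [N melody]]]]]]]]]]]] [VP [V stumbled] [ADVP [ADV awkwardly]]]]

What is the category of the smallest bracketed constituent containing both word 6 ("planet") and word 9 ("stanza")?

NP

Both words fall inside [NP your planet near a stanza near your local road across every brief mixture toward a clever melody] (words 5–21), and no smaller constituent contains them both. Label: NP.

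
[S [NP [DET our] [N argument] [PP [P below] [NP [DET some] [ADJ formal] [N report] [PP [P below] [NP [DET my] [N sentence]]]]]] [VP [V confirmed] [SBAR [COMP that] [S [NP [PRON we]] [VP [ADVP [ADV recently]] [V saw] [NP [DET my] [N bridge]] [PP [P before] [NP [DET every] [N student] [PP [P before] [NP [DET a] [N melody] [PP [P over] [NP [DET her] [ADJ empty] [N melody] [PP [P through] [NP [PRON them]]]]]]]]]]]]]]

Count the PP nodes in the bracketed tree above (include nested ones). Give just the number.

6

Listing each PP by its span: [PP below some formal report below my sentence]; [PP below my sentence]; [PP before every student before a melody over her empty melody through them]; [PP before a melody over her empty melody through them]; [PP over her empty melody through them]; [PP through them] — that makes 6.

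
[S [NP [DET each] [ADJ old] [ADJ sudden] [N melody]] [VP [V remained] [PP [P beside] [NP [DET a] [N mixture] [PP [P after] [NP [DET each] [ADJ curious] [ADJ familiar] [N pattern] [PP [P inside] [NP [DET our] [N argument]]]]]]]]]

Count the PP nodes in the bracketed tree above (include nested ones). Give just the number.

Listing each PP by its span: [PP beside a mixture after each curious familiar pattern inside our argument]; [PP after each curious familiar pattern inside our argument]; [PP inside our argument] — that makes 3.

3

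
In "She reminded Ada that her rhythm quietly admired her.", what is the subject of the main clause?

she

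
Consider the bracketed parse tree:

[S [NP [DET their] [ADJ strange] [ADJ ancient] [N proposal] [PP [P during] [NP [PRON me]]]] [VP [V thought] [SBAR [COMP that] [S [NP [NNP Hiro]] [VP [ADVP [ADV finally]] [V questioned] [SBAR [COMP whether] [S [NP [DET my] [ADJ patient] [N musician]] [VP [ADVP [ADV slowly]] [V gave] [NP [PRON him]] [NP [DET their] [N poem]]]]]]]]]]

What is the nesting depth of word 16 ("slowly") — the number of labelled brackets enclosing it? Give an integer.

10

The word sits inside ADV, which is inside ADVP, inside VP, inside S, inside SBAR, inside VP, inside S, inside SBAR, inside VP, inside S — 10 brackets in all.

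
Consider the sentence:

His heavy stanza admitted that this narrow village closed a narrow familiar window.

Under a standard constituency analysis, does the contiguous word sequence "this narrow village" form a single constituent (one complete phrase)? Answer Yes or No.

Yes

The sequence corresponds to a single NP node — the noun phrase "this narrow village".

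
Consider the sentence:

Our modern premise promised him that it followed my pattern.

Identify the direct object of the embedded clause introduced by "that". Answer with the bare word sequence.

The verb of the embedded clause introduced by "that" is "followed"; its direct object is the NP "my pattern".

my pattern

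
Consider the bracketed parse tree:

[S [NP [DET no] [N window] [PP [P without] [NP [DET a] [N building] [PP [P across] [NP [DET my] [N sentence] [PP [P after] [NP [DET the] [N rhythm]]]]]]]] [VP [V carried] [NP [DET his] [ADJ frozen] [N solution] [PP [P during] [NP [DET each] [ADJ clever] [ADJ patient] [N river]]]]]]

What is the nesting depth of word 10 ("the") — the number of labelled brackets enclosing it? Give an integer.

Counting open brackets not yet closed at "the": [S [NP [PP [NP [PP [NP [PP [NP [DET = 9.

9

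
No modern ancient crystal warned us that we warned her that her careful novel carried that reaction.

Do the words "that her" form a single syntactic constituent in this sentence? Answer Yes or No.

"that" belongs to the complementizer "that" while "her" belongs to the clause "her careful novel carried that reaction"; a span that runs across that boundary is not a single phrase.

No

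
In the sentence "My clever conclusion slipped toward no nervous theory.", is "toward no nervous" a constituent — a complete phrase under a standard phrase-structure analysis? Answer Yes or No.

No

The smallest constituent containing the whole sequence is the prepositional phrase [PP toward no nervous theory], but the sequence is only part of it — it straddles the boundary between preposition "toward" and noun phrase "no nervous theory".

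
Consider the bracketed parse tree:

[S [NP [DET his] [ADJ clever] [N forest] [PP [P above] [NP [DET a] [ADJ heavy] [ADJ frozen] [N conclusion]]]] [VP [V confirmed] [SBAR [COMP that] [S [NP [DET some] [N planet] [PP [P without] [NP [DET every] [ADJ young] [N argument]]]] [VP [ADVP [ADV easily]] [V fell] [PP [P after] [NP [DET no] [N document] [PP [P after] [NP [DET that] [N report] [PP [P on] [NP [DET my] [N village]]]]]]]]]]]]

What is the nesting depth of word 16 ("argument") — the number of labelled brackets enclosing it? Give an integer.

Path from the root down to the word: S → VP → SBAR → S → NP → PP → NP → N. That is 8 enclosing brackets.

8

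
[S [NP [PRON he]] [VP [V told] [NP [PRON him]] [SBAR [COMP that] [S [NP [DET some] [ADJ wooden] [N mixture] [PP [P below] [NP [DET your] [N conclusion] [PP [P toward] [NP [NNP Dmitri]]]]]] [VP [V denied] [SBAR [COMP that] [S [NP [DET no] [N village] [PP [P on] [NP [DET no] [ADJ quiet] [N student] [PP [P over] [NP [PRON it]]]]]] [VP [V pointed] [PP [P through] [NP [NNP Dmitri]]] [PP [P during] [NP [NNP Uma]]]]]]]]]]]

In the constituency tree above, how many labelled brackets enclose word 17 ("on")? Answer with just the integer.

10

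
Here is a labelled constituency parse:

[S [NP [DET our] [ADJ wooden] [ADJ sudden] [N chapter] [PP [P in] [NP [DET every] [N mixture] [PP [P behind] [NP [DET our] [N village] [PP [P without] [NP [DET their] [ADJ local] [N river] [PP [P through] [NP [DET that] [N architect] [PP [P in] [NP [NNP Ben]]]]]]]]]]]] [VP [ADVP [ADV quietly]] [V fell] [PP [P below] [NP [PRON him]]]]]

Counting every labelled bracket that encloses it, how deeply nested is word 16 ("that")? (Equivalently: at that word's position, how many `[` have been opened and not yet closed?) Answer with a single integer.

11

Counting open brackets not yet closed at "that": [S [NP [PP [NP [PP [NP [PP [NP [PP [NP [DET = 11.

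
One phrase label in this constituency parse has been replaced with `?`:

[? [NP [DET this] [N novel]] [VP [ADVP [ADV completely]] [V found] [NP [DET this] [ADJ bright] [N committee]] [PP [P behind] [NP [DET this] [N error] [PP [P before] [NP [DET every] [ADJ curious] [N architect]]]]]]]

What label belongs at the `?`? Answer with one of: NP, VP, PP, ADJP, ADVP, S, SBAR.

S

The `?` node immediately contains: NP, VP. That is the internal structure of a clause, so the label is S.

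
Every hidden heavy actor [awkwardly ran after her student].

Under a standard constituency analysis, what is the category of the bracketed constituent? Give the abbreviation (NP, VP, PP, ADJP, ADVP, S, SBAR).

The span is built around the verb "ran" — a verb phrase (VP).

VP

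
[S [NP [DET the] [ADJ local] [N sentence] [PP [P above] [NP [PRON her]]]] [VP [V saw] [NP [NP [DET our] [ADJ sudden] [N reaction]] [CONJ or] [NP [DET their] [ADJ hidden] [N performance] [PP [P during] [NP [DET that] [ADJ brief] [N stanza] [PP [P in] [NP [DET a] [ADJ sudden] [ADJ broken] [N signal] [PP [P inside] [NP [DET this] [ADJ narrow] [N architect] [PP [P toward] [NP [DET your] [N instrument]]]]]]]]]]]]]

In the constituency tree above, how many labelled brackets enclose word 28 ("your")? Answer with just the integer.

13

Counting open brackets not yet closed at "your": [S [VP [NP [NP [PP [NP [PP [NP [PP [NP [PP [NP [DET = 13.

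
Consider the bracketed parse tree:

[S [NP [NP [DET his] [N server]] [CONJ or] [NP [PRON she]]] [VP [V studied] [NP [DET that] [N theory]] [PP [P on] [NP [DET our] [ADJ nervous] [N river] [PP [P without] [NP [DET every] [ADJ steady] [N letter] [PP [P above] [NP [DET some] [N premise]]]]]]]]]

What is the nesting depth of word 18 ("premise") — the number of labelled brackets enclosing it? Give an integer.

9

Counting open brackets not yet closed at "premise": [S [VP [PP [NP [PP [NP [PP [NP [N = 9.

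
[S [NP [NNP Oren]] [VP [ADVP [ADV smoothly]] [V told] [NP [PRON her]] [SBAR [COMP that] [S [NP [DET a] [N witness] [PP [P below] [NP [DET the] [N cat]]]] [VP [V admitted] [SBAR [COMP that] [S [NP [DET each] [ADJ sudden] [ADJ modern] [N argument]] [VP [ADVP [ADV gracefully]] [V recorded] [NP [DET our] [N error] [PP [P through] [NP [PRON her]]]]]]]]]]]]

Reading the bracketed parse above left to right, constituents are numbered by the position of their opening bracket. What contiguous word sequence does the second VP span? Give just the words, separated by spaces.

admitted that each sudden modern argument gracefully recorded our error through her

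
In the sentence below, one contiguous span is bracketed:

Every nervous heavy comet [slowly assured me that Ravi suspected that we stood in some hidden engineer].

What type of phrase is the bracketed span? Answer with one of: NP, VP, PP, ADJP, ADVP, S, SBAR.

VP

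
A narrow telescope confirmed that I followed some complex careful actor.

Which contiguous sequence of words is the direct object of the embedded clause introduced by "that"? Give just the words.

Within the embedded clause introduced by "that", the direct object of "followed" is "some complex careful actor".

some complex careful actor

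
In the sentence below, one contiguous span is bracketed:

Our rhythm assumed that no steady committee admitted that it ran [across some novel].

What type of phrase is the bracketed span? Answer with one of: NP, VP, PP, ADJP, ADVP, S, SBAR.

PP

The bracketed span "across some novel" is headed by "across", making it a prepositional phrase (PP).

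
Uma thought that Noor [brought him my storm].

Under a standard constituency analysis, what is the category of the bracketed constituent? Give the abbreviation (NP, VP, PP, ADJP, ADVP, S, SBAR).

VP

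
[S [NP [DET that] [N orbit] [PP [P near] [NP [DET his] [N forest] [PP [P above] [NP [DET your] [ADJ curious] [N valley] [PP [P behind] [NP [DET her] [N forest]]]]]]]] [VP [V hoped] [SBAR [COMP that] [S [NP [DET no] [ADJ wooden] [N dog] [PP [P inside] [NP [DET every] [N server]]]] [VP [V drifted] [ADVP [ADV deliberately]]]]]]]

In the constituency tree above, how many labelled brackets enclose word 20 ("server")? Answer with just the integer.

The word sits inside N, which is inside NP, inside PP, inside NP, inside S, inside SBAR, inside VP, inside S — 8 brackets in all.

8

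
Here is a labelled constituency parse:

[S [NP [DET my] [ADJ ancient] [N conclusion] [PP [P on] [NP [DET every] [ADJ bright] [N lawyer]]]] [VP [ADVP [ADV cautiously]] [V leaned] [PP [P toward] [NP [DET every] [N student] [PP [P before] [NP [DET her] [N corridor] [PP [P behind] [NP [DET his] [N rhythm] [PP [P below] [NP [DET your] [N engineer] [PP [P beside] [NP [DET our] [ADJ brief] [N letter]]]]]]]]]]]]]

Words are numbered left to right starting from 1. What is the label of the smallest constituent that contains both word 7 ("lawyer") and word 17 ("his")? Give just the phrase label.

Word 7 lies under S → NP → PP → NP → N; word 17 lies under S → VP → PP → NP → PP → NP → PP → NP → DET. The lowest shared node is the S.

S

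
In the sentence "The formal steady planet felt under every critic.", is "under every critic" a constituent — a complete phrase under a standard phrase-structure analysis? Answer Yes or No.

Yes

These words form the whole prepositional phrase headed by "under", so yes — one constituent.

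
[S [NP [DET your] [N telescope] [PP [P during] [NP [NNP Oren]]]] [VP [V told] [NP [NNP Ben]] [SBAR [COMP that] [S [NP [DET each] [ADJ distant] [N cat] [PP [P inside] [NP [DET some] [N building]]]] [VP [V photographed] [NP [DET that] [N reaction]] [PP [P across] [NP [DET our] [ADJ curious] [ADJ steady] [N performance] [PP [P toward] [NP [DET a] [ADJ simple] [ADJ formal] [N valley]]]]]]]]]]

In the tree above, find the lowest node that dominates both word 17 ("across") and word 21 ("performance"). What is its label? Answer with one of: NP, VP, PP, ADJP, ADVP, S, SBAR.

PP

Both words fall inside [PP across our curious steady performance toward a simple formal valley] (words 17–26), and no smaller constituent contains them both. Label: PP.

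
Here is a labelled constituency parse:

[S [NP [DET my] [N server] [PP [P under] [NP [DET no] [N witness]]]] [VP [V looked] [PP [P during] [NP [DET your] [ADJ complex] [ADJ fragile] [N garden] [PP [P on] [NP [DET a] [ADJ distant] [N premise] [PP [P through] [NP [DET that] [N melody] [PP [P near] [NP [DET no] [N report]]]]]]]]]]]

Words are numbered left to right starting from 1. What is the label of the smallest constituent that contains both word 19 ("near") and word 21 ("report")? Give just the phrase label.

The smallest bracket enclosing both words is [PP near no report], so the label is PP.

PP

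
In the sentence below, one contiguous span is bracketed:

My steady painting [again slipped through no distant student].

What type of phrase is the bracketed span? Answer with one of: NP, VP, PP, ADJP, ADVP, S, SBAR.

"slipped" is the head of the bracketed span, so the span is a verb phrase: VP.

VP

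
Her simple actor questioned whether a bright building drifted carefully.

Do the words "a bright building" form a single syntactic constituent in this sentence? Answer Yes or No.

"a bright building" is exactly the noun phrase [NP a bright building], a complete constituent.

Yes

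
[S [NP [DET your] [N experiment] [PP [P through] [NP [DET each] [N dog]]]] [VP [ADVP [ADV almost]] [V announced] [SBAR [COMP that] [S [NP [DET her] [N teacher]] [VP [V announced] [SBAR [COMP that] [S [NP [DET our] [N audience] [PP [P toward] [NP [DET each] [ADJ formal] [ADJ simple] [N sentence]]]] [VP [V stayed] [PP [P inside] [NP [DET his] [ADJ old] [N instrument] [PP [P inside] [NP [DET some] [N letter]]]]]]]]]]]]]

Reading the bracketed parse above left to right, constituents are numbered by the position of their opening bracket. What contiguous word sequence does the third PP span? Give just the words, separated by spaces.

inside his old instrument inside some letter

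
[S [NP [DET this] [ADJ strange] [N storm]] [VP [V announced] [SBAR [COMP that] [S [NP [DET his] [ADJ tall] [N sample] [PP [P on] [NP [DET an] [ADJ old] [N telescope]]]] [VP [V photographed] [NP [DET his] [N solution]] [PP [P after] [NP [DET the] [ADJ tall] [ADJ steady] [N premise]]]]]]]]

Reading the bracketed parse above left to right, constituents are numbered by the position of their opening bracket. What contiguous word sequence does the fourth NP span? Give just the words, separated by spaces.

his solution

Opening `[NP` markers occur at word positions 1, 6, 10, 14, 17; the fourth of these opens the constituent [NP his solution].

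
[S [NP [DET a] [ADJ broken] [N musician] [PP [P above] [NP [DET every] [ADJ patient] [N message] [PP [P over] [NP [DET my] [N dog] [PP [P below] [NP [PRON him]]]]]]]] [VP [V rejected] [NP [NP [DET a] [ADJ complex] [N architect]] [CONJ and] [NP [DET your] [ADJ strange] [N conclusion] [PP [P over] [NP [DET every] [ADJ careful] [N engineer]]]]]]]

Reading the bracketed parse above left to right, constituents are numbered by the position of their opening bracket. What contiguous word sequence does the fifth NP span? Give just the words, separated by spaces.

a complex architect and your strange conclusion over every careful engineer

Opening `[NP` markers occur at word positions 1, 5, 9, 12, 14, 14, 18, 22; the fifth of these opens the constituent [NP a complex architect and your strange conclusion over every careful engineer].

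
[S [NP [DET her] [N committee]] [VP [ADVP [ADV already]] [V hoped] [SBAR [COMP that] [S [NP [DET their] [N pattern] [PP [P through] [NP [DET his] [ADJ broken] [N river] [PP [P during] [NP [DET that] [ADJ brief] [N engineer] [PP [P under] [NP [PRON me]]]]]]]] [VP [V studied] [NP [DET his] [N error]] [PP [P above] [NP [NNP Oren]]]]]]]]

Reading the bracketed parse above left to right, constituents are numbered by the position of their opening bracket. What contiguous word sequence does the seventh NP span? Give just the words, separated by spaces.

The NP opening brackets appear, in order, over: "her committee"; "their pattern through his broken river during that brief engineer under me"; "his broken river during that brief engineer under me"; "that brief engineer under me"; "me"; "his error"; "Oren". The seventh one spans "Oren".

Oren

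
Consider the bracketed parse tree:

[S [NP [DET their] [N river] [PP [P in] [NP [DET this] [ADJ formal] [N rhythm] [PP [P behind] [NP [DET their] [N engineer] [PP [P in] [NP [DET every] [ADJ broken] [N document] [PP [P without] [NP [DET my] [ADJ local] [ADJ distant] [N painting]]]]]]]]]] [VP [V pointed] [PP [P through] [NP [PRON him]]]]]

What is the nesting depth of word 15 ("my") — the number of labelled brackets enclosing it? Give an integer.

Path from the root down to the word: S → NP → PP → NP → PP → NP → PP → NP → PP → NP → DET. That is 11 enclosing brackets.

11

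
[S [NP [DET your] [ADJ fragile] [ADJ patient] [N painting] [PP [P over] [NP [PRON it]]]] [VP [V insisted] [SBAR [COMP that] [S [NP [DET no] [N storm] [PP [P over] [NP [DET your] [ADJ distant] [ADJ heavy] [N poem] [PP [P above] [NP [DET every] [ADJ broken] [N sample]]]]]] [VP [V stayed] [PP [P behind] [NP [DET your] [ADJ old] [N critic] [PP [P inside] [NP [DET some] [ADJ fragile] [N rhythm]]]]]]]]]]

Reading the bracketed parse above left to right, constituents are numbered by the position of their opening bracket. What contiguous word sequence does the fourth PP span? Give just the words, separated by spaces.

behind your old critic inside some fragile rhythm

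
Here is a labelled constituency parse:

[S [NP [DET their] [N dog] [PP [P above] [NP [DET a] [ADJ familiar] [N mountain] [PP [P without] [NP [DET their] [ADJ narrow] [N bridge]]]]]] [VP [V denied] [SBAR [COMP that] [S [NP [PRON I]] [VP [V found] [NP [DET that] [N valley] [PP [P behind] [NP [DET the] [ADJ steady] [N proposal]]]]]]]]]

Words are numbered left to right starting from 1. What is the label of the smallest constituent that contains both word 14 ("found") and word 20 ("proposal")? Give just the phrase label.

VP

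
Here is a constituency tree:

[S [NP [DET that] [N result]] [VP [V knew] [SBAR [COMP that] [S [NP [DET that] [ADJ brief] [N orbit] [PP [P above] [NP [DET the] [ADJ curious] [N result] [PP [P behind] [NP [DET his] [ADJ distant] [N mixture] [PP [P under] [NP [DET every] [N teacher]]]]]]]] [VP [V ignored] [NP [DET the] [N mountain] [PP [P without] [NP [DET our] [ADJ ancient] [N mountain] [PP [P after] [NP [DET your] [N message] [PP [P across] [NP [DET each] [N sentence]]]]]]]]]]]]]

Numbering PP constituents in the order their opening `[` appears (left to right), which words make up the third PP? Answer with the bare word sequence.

Opening `[PP` markers occur at word positions 8, 12, 16, 22, 26, 29; the third of these opens the constituent [PP under every teacher].

under every teacher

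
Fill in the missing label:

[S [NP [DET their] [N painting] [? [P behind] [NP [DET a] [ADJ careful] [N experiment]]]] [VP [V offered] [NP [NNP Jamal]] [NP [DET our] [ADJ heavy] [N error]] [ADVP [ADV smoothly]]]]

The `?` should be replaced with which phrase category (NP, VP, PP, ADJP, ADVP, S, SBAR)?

PP

The `?` node immediately contains: P 'behind', NP. That is the internal structure of a prepositional phrase, so the label is PP.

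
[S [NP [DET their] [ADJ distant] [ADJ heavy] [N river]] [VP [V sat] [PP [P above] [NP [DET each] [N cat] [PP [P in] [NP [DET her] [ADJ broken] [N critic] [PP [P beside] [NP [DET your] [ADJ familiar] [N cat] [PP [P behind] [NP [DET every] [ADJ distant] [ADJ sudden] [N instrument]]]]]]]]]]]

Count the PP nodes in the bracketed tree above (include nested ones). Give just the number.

Scanning left to right, an opening `[PP` appears at word positions 6, 9, 13, 17 — 4 in total.

4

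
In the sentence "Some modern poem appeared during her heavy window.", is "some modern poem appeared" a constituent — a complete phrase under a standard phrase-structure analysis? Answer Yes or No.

No

"some" belongs to the noun phrase "some modern poem" while "appeared" belongs to the verb phrase "appeared during her heavy window"; a span that runs across that boundary is not a single phrase.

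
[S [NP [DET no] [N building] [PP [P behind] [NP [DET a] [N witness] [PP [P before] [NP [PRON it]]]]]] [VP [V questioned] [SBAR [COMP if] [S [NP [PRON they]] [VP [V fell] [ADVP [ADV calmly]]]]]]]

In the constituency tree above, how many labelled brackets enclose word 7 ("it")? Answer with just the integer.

7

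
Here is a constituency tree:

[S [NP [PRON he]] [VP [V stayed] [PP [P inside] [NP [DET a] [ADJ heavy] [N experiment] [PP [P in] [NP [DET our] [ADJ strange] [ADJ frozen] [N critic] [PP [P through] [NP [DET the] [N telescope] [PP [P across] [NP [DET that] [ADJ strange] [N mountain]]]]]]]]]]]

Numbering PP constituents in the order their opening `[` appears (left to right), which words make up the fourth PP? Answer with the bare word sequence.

In left-to-right order the PP constituents are "inside a heavy experiment in our strange frozen critic through the telescope across that strange mountain"; "in our strange frozen critic through the telescope across that strange mountain"; "through the telescope across that strange mountain"; "across that strange mountain". Number 4 is "across that strange mountain".

across that strange mountain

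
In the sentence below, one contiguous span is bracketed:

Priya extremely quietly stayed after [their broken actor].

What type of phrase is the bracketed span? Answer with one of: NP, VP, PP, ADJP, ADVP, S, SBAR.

"actor" is the head of the bracketed span, so the span is a noun phrase: NP.

NP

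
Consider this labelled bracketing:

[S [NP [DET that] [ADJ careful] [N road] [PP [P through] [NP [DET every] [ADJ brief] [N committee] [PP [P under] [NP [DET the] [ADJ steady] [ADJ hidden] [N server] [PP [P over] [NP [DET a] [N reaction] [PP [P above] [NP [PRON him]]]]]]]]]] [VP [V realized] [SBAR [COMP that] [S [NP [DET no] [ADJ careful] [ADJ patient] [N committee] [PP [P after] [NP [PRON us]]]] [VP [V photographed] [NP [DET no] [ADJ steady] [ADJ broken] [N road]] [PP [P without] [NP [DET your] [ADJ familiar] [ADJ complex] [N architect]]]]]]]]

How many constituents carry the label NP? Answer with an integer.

9

Listing each NP by its span: [NP that careful road through every brief committee under the steady hidden server over a reaction above him]; [NP every brief committee under the steady hidden server over a reaction above him]; [NP the steady hidden server over a reaction above him]; [NP a reaction above him]; [NP him]; [NP no careful patient committee after us] … — that makes 9.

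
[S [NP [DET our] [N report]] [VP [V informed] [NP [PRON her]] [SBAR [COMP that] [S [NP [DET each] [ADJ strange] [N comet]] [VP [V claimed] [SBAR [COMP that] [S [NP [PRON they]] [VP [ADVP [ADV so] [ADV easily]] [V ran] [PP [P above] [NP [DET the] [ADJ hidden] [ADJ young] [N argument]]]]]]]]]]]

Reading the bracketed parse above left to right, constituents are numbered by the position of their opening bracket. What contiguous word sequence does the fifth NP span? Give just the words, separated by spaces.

In left-to-right order the NP constituents are "our report"; "her"; "each strange comet"; "they"; "the hidden young argument". Number 5 is "the hidden young argument".

the hidden young argument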